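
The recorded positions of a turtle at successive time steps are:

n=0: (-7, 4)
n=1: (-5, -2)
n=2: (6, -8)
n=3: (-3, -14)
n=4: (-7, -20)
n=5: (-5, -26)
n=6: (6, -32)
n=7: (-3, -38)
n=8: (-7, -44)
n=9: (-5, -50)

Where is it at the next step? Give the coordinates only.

The first coordinate repeats the cycle [-7, -5, 6, -3] with period 4; step 10 mod 4 = 2, giving 6.
The second coordinate changes by -6 each step, so at step 10 it is 4 + 10·(-6) = -56.

(6, -56)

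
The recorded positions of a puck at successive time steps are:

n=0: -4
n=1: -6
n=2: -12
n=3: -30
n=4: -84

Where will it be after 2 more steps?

Step-to-step displacements: -2, -6, -18, -54; each is 3× the previous.
step 5: -84 − 162 → -246
step 6: -246 − 486 → -732

-732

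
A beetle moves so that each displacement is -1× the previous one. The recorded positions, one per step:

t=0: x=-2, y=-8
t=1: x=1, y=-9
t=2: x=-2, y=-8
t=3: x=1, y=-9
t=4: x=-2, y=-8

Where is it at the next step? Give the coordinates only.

x=1, y=-9

Consecutive displacements (+3, -1), (-3, +1), (+3, -1), (-3, +1) scale by a factor of -1 each step.
step 5: x=-2, y=-8 + (+3, -1) → x=1, y=-9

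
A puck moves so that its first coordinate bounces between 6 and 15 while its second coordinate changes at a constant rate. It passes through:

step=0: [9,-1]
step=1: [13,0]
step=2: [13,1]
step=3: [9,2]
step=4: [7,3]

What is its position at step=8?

The first coordinate travels 4 per step and bounces off the walls at 6 and 15.
  step 5: 7 → 11
  step 6: 11 → 15
  step 7: 15 → 11
  step 8: 11 → 7
The second coordinate changes by +1 each step: at step 8 it is 7.

[7,7]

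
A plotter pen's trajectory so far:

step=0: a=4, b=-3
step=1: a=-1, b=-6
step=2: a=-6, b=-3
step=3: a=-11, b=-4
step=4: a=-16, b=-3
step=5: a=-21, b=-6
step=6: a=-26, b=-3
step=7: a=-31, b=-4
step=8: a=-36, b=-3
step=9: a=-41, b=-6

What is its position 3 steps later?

a=-56, b=-3

The a coordinate changes by -5 each step, so at step 12 it is 4 + 12·(-5) = -56.
The b coordinate repeats the cycle [-3, -6, -3, -4] with period 4; step 12 mod 4 = 0, giving -3.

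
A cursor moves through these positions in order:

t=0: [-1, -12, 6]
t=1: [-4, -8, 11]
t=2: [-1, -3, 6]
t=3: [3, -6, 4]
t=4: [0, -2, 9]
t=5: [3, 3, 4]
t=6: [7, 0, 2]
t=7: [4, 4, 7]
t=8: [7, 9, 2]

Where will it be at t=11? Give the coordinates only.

Step-to-step displacements: [-3, +4, +5], [+3, +5, -5], [+4, -3, -2], [-3, +4, +5], [+3, +5, -5], [+4, -3, -2], [-3, +4, +5], [+3, +5, -5] — a repeating cycle of length 3.
step 9: apply [+4, -3, -2] → [11, 6, 0]
step 10: apply [-3, +4, +5] → [8, 10, 5]
step 11: apply [+3, +5, -5] → [11, 15, 0]

[11, 15, 0]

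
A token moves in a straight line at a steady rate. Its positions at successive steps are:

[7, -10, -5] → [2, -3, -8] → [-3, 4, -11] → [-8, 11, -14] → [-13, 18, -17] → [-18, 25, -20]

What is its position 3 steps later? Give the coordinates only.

[-33, 46, -29]

Each step adds [-5, +7, -3] to the position.
step 6: [-18, 25, -20] + [-5, +7, -3] → [-23, 32, -23]
step 7: [-23, 32, -23] + [-5, +7, -3] → [-28, 39, -26]
step 8: [-28, 39, -26] + [-5, +7, -3] → [-33, 46, -29]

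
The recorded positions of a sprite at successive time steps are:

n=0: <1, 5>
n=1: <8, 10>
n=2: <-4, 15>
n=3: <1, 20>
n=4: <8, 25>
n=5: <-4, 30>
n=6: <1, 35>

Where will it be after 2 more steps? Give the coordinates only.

First: cycles through 1, 8, -4 every 3 steps. Step 8 lands at position 2 of the cycle → -4.
Second: linear, +5 per step → 45 at step 8.

<-4, 45>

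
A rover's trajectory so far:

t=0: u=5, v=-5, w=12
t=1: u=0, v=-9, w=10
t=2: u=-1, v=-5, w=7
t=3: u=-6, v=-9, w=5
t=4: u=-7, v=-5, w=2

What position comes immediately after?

u=-12, v=-9, w=0

The moves between consecutive positions are (-5, -4, -2), (-1, +4, -3), (-5, -4, -2), (-1, +4, -3); they repeat the 2-cycle [(-5, -4, -2), (-1, +4, -3)].
step 5: apply (-5, -4, -2) → u=-12, v=-9, w=0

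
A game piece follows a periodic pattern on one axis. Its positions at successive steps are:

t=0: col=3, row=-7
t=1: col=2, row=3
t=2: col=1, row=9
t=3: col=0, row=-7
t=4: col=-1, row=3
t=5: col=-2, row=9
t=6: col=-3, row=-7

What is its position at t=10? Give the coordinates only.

col=-7, row=3

Col: linear, -1 per step → -7 at step 10.
Row: cycles through -7, 3, 9 every 3 steps. Step 10 lands at position 1 of the cycle → 3.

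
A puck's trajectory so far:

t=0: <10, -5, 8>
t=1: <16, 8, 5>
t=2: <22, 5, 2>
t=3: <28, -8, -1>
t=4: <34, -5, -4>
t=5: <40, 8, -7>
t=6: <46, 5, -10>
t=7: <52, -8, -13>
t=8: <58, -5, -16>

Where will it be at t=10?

The first coordinate changes by +6 each step, so at step 10 it is 10 + 10·(6) = 70.
The second coordinate repeats the cycle [-5, 8, 5, -8] with period 4; step 10 mod 4 = 2, giving 5.
The third coordinate changes by -3 each step, so at step 10 it is 8 + 10·(-3) = -22.

<70, 5, -22>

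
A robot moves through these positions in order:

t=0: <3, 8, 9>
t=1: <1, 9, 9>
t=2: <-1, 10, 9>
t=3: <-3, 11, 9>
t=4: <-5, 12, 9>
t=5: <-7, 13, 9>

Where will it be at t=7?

Each step adds <-2, +1, +0> to the position.
step 6: <-7, 13, 9> + <-2, +1, +0> → <-9, 14, 9>
step 7: <-9, 14, 9> + <-2, +1, +0> → <-11, 15, 9>

<-11, 15, 9>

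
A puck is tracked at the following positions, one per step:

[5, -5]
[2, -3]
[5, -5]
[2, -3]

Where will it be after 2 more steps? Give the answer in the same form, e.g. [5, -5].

[2, -3]

Consecutive displacements [-3, +2], [+3, -2], [-3, +2] scale by a factor of -1 each step.
step 4: [2, -3] + [+3, -2] → [5, -5]
step 5: [5, -5] + [-3, +2] → [2, -3]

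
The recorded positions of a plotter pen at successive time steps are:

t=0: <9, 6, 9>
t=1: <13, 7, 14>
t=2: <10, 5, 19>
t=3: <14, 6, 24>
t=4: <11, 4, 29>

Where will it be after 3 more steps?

<16, 4, 44>

The moves between consecutive positions are <+4, +1, +5>, <-3, -2, +5>, <+4, +1, +5>, <-3, -2, +5>; they repeat the 2-cycle [<+4, +1, +5>, <-3, -2, +5>].
step 5: apply <+4, +1, +5> → <15, 5, 34>
step 6: apply <-3, -2, +5> → <12, 3, 39>
step 7: apply <+4, +1, +5> → <16, 4, 44>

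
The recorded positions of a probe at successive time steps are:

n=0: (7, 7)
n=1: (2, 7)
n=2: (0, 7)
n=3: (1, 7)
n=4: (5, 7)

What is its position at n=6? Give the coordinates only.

(22, 7)

Successive displacements: (-5, +0), (-2, +0), (+1, +0), (+4, +0) — each changes by (+3, +0).
step 5: (5, 7) + (+7, +0) → (12, 7)
step 6: (12, 7) + (+10, +0) → (22, 7)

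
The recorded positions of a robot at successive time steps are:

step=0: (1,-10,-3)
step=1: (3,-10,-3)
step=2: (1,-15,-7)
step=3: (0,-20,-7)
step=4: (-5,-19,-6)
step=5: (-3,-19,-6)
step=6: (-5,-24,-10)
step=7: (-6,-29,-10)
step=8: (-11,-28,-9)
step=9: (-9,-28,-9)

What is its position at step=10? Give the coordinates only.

(-11,-33,-13)

Step-to-step displacements: (+2,+0,+0), (-2,-5,-4), (-1,-5,+0), (-5,+1,+1), (+2,+0,+0), (-2,-5,-4), (-1,-5,+0), (-5,+1,+1), (+2,+0,+0) — a repeating cycle of length 4.
step 10: apply (-2,-5,-4) → (-11,-33,-13)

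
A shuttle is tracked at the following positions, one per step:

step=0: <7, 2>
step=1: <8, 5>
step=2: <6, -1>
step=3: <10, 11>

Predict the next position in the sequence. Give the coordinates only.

Consecutive displacements <+1, +3>, <-2, -6>, <+4, +12> scale by a factor of -2 each step.
step 4: <10, 11> + <-8, -24> → <2, -13>

<2, -13>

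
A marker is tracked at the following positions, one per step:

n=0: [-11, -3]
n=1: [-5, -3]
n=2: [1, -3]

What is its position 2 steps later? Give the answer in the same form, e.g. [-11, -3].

The position changes by [+6, +0] every step.
step 3: [1, -3] + [+6, +0] → [7, -3]
step 4: [7, -3] + [+6, +0] → [13, -3]

[13, -3]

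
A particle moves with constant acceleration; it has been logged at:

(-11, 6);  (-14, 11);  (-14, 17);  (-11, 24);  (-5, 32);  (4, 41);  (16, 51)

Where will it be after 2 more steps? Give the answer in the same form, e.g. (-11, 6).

(49, 74)

Successive displacements: (-3, +5), (+0, +6), (+3, +7), (+6, +8), (+9, +9), (+12, +10) — each changes by (+3, +1).
step 7: (16, 51) + (+15, +11) → (31, 62)
step 8: (31, 62) + (+18, +12) → (49, 74)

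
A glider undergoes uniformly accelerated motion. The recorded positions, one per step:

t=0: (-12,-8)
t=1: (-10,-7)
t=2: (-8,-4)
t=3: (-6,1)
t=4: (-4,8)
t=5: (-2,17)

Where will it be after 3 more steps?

First differences are (+2,+1), (+2,+3), (+2,+5), (+2,+7), (+2,+9); their common second difference is (+0,+2) (constant acceleration).
step 6: (-2,17) + (+2,+11) → (0,28)
step 7: (0,28) + (+2,+13) → (2,41)
step 8: (2,41) + (+2,+15) → (4,56)

(4,56)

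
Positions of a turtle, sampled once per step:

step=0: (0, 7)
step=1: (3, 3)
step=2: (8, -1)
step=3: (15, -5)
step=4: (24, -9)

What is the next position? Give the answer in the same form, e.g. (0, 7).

(35, -13)

Taking differences between consecutive positions: (+3, -4), (+5, -4), (+7, -4), (+9, -4). These grow by (+2, +0) each step.
step 5: (24, -9) + (+11, -4) → (35, -13)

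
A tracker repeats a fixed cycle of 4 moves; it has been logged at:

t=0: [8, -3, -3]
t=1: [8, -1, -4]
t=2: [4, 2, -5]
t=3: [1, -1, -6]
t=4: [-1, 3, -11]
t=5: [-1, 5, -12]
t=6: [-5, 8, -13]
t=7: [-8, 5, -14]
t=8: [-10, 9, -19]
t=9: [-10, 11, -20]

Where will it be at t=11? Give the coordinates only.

[-17, 11, -22]

Step-to-step displacements: [+0, +2, -1], [-4, +3, -1], [-3, -3, -1], [-2, +4, -5], [+0, +2, -1], [-4, +3, -1], [-3, -3, -1], [-2, +4, -5], [+0, +2, -1] — a repeating cycle of length 4.
step 10: apply [-4, +3, -1] → [-14, 14, -21]
step 11: apply [-3, -3, -1] → [-17, 11, -22]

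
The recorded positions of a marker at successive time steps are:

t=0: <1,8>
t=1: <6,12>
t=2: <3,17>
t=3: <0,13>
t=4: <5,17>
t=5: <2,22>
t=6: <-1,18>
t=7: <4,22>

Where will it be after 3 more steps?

<3,27>

Step-to-step displacements: <+5,+4>, <-3,+5>, <-3,-4>, <+5,+4>, <-3,+5>, <-3,-4>, <+5,+4> — a repeating cycle of length 3.
step 8: apply <-3,+5> → <1,27>
step 9: apply <-3,-4> → <-2,23>
step 10: apply <+5,+4> → <3,27>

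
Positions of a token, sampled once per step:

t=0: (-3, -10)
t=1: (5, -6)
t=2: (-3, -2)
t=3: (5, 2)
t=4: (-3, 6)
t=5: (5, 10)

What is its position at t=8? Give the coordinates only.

(-3, 22)

The first coordinate repeats the cycle [-3, 5] with period 2; step 8 mod 2 = 0, giving -3.
The second coordinate changes by +4 each step, so at step 8 it is -10 + 8·(4) = 22.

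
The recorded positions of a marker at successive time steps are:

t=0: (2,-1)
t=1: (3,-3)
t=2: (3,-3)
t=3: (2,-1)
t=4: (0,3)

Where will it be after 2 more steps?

Taking differences between consecutive positions: (+1,-2), (+0,+0), (-1,+2), (-2,+4). These grow by (-1,+2) each step.
step 5: (0,3) + (-3,+6) → (-3,9)
step 6: (-3,9) + (-4,+8) → (-7,17)

(-7,17)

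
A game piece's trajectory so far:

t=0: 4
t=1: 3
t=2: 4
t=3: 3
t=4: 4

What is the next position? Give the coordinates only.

The jumps are -1, +1, -1, +1 — a geometric progression with ratio -1.
step 5: 4 − 1 → 3

3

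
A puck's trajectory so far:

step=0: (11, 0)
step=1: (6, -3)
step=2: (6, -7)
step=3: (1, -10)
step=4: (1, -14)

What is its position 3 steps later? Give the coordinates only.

Step-to-step displacements: (-5, -3), (+0, -4), (-5, -3), (+0, -4) — a repeating cycle of length 2.
step 5: apply (-5, -3) → (-4, -17)
step 6: apply (+0, -4) → (-4, -21)
step 7: apply (-5, -3) → (-9, -24)

(-9, -24)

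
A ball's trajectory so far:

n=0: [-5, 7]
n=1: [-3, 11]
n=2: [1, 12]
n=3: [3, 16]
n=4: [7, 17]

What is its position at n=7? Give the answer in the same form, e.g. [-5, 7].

[15, 26]

The moves between consecutive positions are [+2, +4], [+4, +1], [+2, +4], [+4, +1]; they repeat the 2-cycle [[+2, +4], [+4, +1]].
step 5: apply [+2, +4] → [9, 21]
step 6: apply [+4, +1] → [13, 22]
step 7: apply [+2, +4] → [15, 26]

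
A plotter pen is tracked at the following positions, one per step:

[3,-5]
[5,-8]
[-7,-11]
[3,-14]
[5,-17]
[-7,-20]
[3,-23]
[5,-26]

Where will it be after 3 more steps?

[5,-35]

The first coordinate repeats the cycle [3, 5, -7] with period 3; step 10 mod 3 = 1, giving 5.
The second coordinate changes by -3 each step, so at step 10 it is -5 + 10·(-3) = -35.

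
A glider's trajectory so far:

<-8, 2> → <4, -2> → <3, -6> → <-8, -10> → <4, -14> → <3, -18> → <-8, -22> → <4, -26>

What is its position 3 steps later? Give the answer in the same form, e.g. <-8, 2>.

<4, -38>

First: cycles through -8, 4, 3 every 3 steps. Step 10 lands at position 1 of the cycle → 4.
Second: linear, -4 per step → -38 at step 10.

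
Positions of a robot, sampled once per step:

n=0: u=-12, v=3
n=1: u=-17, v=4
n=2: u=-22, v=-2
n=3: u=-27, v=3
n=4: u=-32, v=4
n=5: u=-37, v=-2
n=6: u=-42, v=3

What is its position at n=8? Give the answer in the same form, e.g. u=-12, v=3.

u=-52, v=-2

U: linear, -5 per step → -52 at step 8.
V: cycles through 3, 4, -2 every 3 steps. Step 8 lands at position 2 of the cycle → -2.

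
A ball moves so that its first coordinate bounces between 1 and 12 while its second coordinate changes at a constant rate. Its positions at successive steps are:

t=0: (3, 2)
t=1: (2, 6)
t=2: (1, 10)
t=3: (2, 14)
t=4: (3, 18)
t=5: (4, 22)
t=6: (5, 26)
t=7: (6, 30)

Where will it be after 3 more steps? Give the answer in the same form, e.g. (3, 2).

The first coordinate travels 1 per step and bounces off the walls at 1 and 12.
  step 8: 6 → 7
  step 9: 7 → 8
  step 10: 8 → 9
The second coordinate changes by +4 each step: at step 10 it is 42.

(9, 42)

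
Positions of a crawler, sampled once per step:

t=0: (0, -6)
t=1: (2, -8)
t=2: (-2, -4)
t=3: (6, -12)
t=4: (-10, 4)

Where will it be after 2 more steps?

(-42, 36)

The jumps are (+2, -2), (-4, +4), (+8, -8), (-16, +16) — a geometric progression with ratio -2.
step 5: (-10, 4) + (+32, -32) → (22, -28)
step 6: (22, -28) + (-64, +64) → (-42, 36)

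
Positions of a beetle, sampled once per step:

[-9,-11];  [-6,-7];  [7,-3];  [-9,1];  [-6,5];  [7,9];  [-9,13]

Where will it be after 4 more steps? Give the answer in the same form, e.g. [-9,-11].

The first coordinate repeats the cycle [-9, -6, 7] with period 3; step 10 mod 3 = 1, giving -6.
The second coordinate changes by +4 each step, so at step 10 it is -11 + 10·(4) = 29.

[-6,29]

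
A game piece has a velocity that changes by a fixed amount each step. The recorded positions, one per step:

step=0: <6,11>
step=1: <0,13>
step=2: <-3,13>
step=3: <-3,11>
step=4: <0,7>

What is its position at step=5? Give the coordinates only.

Taking differences between consecutive positions: <-6,+2>, <-3,+0>, <+0,-2>, <+3,-4>. These grow by <+3,-2> each step.
step 5: <0,7> + <+6,-6> → <6,1>

<6,1>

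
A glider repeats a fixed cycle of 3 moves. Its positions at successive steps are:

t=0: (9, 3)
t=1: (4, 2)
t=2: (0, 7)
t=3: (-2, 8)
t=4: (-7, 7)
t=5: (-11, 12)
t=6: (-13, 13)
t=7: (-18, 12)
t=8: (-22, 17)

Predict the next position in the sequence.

(-24, 18)

The moves between consecutive positions are (-5, -1), (-4, +5), (-2, +1), (-5, -1), (-4, +5), (-2, +1), (-5, -1), (-4, +5); they repeat the 3-cycle [(-5, -1), (-4, +5), (-2, +1)].
step 9: apply (-2, +1) → (-24, 18)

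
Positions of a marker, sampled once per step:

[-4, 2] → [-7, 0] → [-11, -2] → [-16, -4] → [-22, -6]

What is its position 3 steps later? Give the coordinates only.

First differences are [-3, -2], [-4, -2], [-5, -2], [-6, -2]; their common second difference is [-1, +0] (constant acceleration).
step 5: [-22, -6] + [-7, -2] → [-29, -8]
step 6: [-29, -8] + [-8, -2] → [-37, -10]
step 7: [-37, -10] + [-9, -2] → [-46, -12]

[-46, -12]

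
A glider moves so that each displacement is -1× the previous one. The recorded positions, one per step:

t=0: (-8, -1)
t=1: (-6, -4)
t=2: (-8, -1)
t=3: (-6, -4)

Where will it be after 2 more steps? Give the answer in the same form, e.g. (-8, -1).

Step-to-step displacements: (+2, -3), (-2, +3), (+2, -3); each is -1× the previous.
step 4: (-6, -4) + (-2, +3) → (-8, -1)
step 5: (-8, -1) + (+2, -3) → (-6, -4)

(-6, -4)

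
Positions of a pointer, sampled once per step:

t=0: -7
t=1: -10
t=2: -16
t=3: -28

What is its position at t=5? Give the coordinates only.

-100

Consecutive displacements -3, -6, -12 scale by a factor of 2 each step.
step 4: -28 − 24 → -52
step 5: -52 − 48 → -100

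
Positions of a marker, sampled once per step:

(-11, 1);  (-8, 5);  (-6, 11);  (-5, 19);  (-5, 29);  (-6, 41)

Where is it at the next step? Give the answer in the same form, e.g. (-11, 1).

(-8, 55)

Successive displacements: (+3, +4), (+2, +6), (+1, +8), (+0, +10), (-1, +12) — each changes by (-1, +2).
step 6: (-6, 41) + (-2, +14) → (-8, 55)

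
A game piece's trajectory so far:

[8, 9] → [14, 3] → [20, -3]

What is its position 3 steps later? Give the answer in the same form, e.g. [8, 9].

[38, -21]

Each step adds [+6, -6] to the position.
step 3: [20, -3] + [+6, -6] → [26, -9]
step 4: [26, -9] + [+6, -6] → [32, -15]
step 5: [32, -15] + [+6, -6] → [38, -21]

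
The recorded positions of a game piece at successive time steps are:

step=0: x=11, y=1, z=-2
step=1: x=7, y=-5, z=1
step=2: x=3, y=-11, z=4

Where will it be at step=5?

x=-9, y=-29, z=13

Each step adds (-4, -6, +3) to the position.
step 3: x=3, y=-11, z=4 + (-4, -6, +3) → x=-1, y=-17, z=7
step 4: x=-1, y=-17, z=7 + (-4, -6, +3) → x=-5, y=-23, z=10
step 5: x=-5, y=-23, z=10 + (-4, -6, +3) → x=-9, y=-29, z=13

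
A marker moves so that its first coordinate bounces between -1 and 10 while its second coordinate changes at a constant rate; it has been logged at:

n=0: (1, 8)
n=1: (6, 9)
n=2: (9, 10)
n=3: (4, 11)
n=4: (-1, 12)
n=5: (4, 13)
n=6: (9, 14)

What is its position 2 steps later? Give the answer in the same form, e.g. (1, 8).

The first coordinate travels 5 per step and bounces off the walls at -1 and 10.
  step 7: 9 → 6
  step 8: 6 → 1
The second coordinate changes by +1 each step: at step 8 it is 16.

(1, 16)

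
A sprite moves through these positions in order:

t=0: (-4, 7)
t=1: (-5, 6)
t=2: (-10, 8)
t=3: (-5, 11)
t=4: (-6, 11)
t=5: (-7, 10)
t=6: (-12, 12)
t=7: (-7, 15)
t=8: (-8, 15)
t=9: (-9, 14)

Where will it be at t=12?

Step-to-step displacements: (-1, -1), (-5, +2), (+5, +3), (-1, +0), (-1, -1), (-5, +2), (+5, +3), (-1, +0), (-1, -1) — a repeating cycle of length 4.
step 10: apply (-5, +2) → (-14, 16)
step 11: apply (+5, +3) → (-9, 19)
step 12: apply (-1, +0) → (-10, 19)

(-10, 19)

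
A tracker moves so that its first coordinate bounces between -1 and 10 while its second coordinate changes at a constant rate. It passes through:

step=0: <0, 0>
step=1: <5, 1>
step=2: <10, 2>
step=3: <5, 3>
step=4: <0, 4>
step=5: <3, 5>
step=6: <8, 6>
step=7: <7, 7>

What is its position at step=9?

<1, 9>

The first coordinate travels 5 per step and bounces off the walls at -1 and 10.
  step 8: 7 → 2
  step 9: 2 → 1
The second coordinate changes by +1 each step: at step 9 it is 9.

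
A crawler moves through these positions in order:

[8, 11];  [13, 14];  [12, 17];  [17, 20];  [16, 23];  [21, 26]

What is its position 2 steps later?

The moves between consecutive positions are [+5, +3], [-1, +3], [+5, +3], [-1, +3], [+5, +3]; they repeat the 2-cycle [[+5, +3], [-1, +3]].
step 6: apply [-1, +3] → [20, 29]
step 7: apply [+5, +3] → [25, 32]

[25, 32]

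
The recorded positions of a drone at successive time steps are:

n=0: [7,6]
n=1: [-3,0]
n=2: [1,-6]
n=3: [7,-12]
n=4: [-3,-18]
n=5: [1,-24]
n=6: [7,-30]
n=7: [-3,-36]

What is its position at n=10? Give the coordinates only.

First: cycles through 7, -3, 1 every 3 steps. Step 10 lands at position 1 of the cycle → -3.
Second: linear, -6 per step → -54 at step 10.

[-3,-54]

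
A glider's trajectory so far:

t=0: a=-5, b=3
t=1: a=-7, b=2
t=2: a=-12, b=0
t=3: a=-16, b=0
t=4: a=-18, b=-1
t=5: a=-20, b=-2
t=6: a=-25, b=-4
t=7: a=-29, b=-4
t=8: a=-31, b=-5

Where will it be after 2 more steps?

a=-38, b=-8

Differencing gives (-2, -1), (-5, -2), (-4, +0), (-2, -1), (-2, -1), (-5, -2), (-4, +0), (-2, -1). This is the pattern (-2, -1), (-5, -2), (-4, +0), (-2, -1) repeated.
step 9: apply (-2, -1) → a=-33, b=-6
step 10: apply (-5, -2) → a=-38, b=-8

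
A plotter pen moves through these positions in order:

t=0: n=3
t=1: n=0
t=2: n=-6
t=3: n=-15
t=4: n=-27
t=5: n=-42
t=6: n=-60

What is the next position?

Taking differences between consecutive positions: -3, -6, -9, -12, -15, -18. These grow by -3 each step.
step 7: -60 − 21 → n=-81

n=-81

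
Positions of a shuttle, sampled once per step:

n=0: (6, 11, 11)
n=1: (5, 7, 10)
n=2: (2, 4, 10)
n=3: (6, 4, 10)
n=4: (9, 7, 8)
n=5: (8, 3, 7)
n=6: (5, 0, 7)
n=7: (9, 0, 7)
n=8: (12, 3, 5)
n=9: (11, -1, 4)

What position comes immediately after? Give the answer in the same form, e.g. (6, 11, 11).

Step-to-step displacements: (-1, -4, -1), (-3, -3, +0), (+4, +0, +0), (+3, +3, -2), (-1, -4, -1), (-3, -3, +0), (+4, +0, +0), (+3, +3, -2), (-1, -4, -1) — a repeating cycle of length 4.
step 10: apply (-3, -3, +0) → (8, -4, 4)

(8, -4, 4)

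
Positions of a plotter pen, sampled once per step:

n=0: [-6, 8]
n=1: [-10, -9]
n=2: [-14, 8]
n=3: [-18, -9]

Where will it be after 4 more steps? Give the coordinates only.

The first coordinate changes by -4 each step, so at step 7 it is -6 + 7·(-4) = -34.
The second coordinate repeats the cycle [8, -9] with period 2; step 7 mod 2 = 1, giving -9.

[-34, -9]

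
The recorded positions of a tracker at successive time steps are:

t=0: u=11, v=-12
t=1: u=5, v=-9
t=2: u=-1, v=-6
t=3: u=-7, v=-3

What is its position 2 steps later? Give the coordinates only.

u=-19, v=3

Each step adds (-6,+3) to the position.
step 4: u=-7, v=-3 + (-6,+3) → u=-13, v=0
step 5: u=-13, v=0 + (-6,+3) → u=-19, v=3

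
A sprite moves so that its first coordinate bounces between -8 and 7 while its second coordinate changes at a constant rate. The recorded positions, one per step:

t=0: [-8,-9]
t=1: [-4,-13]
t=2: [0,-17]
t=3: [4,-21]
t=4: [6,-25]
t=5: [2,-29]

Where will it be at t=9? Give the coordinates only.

The first coordinate reflects between -8 and 7, moving 4 per step.
  step 6: 2 → -2
  step 7: -2 → -6
  step 8: -6 → -6
  step 9: -6 → -2
The second coordinate changes by -4 each step: at step 9 it is -45.

[-2,-45]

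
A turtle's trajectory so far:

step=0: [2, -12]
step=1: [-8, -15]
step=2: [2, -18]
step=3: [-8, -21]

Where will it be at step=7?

First: cycles through 2, -8 every 2 steps. Step 7 lands at position 1 of the cycle → -8.
Second: linear, -3 per step → -33 at step 7.

[-8, -33]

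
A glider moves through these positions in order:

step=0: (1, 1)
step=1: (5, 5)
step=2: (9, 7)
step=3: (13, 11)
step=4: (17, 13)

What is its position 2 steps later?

(25, 19)

Step-to-step displacements: (+4, +4), (+4, +2), (+4, +4), (+4, +2) — a repeating cycle of length 2.
step 5: apply (+4, +4) → (21, 17)
step 6: apply (+4, +2) → (25, 19)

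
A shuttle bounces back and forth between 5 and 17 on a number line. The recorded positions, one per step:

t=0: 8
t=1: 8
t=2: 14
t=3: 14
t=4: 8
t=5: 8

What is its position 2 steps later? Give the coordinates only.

14

The value reflects between 5 and 17, moving 6 per step.
  step 6: 8 → 14
  step 7: 14 → 14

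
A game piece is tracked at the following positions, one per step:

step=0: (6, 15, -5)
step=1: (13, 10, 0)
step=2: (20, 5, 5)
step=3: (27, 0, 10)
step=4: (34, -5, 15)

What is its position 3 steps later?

Each step adds (+7, -5, +5) to the position.
step 5: (34, -5, 15) + (+7, -5, +5) → (41, -10, 20)
step 6: (41, -10, 20) + (+7, -5, +5) → (48, -15, 25)
step 7: (48, -15, 25) + (+7, -5, +5) → (55, -20, 30)

(55, -20, 30)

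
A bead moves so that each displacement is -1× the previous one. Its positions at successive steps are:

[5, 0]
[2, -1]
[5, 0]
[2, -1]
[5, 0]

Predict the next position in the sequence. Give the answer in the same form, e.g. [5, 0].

[2, -1]

Step-to-step displacements: [-3, -1], [+3, +1], [-3, -1], [+3, +1]; each is -1× the previous.
step 5: [5, 0] + [-3, -1] → [2, -1]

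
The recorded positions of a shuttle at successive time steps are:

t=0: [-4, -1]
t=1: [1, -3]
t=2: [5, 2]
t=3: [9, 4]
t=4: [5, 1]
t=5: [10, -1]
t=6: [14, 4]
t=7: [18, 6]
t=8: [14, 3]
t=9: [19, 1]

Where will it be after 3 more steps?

[23, 5]

Step-to-step displacements: [+5, -2], [+4, +5], [+4, +2], [-4, -3], [+5, -2], [+4, +5], [+4, +2], [-4, -3], [+5, -2] — a repeating cycle of length 4.
step 10: apply [+4, +5] → [23, 6]
step 11: apply [+4, +2] → [27, 8]
step 12: apply [-4, -3] → [23, 5]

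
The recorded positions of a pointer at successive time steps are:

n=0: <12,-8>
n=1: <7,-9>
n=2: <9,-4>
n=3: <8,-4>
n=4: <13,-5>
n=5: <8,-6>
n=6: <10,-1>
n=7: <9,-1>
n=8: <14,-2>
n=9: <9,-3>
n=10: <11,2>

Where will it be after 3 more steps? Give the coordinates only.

<10,0>

Step-to-step displacements: <-5,-1>, <+2,+5>, <-1,+0>, <+5,-1>, <-5,-1>, <+2,+5>, <-1,+0>, <+5,-1>, <-5,-1>, <+2,+5> — a repeating cycle of length 4.
step 11: apply <-1,+0> → <10,2>
step 12: apply <+5,-1> → <15,1>
step 13: apply <-5,-1> → <10,0>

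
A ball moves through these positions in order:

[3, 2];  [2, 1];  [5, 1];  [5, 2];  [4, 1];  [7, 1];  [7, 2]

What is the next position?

Step-to-step displacements: [-1, -1], [+3, +0], [+0, +1], [-1, -1], [+3, +0], [+0, +1] — a repeating cycle of length 3.
step 7: apply [-1, -1] → [6, 1]

[6, 1]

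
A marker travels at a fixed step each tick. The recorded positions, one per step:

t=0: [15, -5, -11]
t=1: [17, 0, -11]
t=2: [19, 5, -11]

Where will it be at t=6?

Constant displacement of [+2, +5, +0] per step.
step 3: [19, 5, -11] + [+2, +5, +0] → [21, 10, -11]
step 4: [21, 10, -11] + [+2, +5, +0] → [23, 15, -11]
step 5: [23, 15, -11] + [+2, +5, +0] → [25, 20, -11]
step 6: [25, 20, -11] + [+2, +5, +0] → [27, 25, -11]

[27, 25, -11]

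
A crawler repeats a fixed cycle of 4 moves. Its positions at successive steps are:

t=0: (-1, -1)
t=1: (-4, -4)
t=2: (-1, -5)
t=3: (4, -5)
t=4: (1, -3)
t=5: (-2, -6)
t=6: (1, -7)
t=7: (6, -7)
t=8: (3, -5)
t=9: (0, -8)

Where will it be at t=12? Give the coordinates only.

(5, -7)

Step-to-step displacements: (-3, -3), (+3, -1), (+5, +0), (-3, +2), (-3, -3), (+3, -1), (+5, +0), (-3, +2), (-3, -3) — a repeating cycle of length 4.
step 10: apply (+3, -1) → (3, -9)
step 11: apply (+5, +0) → (8, -9)
step 12: apply (-3, +2) → (5, -7)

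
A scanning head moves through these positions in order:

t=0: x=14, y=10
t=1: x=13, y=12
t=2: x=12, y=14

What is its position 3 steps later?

x=9, y=20

Constant displacement of (-1, +2) per step.
step 3: x=12, y=14 + (-1, +2) → x=11, y=16
step 4: x=11, y=16 + (-1, +2) → x=10, y=18
step 5: x=10, y=18 + (-1, +2) → x=9, y=20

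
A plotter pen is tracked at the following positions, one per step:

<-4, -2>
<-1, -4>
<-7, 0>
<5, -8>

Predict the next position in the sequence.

Step-to-step displacements: <+3, -2>, <-6, +4>, <+12, -8>; each is -2× the previous.
step 4: <5, -8> + <-24, +16> → <-19, 8>

<-19, 8>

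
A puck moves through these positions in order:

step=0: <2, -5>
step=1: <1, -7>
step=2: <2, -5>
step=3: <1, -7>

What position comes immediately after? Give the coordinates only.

Consecutive displacements <-1, -2>, <+1, +2>, <-1, -2> scale by a factor of -1 each step.
step 4: <1, -7> + <+1, +2> → <2, -5>

<2, -5>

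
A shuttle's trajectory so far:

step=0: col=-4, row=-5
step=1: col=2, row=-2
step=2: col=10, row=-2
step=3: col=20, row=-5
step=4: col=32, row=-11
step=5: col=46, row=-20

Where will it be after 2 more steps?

Taking differences between consecutive positions: (+6, +3), (+8, +0), (+10, -3), (+12, -6), (+14, -9). These grow by (+2, -3) each step.
step 6: col=46, row=-20 + (+16, -12) → col=62, row=-32
step 7: col=62, row=-32 + (+18, -15) → col=80, row=-47

col=80, row=-47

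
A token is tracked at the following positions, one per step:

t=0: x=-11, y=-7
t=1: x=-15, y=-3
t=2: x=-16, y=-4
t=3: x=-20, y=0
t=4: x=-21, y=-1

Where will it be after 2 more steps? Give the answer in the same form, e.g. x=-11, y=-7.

Differencing gives (-4, +4), (-1, -1), (-4, +4), (-1, -1). This is the pattern (-4, +4), (-1, -1) repeated.
step 5: apply (-4, +4) → x=-25, y=3
step 6: apply (-1, -1) → x=-26, y=2

x=-26, y=2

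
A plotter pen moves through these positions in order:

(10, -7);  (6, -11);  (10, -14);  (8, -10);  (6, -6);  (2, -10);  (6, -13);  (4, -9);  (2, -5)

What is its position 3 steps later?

(0, -8)

The moves between consecutive positions are (-4, -4), (+4, -3), (-2, +4), (-2, +4), (-4, -4), (+4, -3), (-2, +4), (-2, +4); they repeat the 4-cycle [(-4, -4), (+4, -3), (-2, +4), (-2, +4)].
step 9: apply (-4, -4) → (-2, -9)
step 10: apply (+4, -3) → (2, -12)
step 11: apply (-2, +4) → (0, -8)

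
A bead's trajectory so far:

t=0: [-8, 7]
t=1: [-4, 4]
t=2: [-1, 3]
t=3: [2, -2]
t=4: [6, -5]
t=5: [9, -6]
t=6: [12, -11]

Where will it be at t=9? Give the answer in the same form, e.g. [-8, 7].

[22, -20]

Differencing gives [+4, -3], [+3, -1], [+3, -5], [+4, -3], [+3, -1], [+3, -5]. This is the pattern [+4, -3], [+3, -1], [+3, -5] repeated.
step 7: apply [+4, -3] → [16, -14]
step 8: apply [+3, -1] → [19, -15]
step 9: apply [+3, -5] → [22, -20]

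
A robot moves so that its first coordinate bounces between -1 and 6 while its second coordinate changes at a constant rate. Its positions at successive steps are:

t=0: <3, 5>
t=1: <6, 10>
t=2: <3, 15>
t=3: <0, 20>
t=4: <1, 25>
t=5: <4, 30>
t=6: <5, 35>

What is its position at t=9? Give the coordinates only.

The first coordinate reflects between -1 and 6, moving 3 per step.
  step 7: 5 → 2
  step 8: 2 → -1
  step 9: -1 → 2
The second coordinate changes by +5 each step: at step 9 it is 50.

<2, 50>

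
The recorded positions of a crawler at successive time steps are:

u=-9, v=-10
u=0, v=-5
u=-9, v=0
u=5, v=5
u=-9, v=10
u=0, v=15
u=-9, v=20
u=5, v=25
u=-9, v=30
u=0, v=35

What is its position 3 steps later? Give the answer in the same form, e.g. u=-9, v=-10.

U: cycles through -9, 0, -9, 5 every 4 steps. Step 12 lands at position 0 of the cycle → -9.
V: linear, +5 per step → 50 at step 12.

u=-9, v=50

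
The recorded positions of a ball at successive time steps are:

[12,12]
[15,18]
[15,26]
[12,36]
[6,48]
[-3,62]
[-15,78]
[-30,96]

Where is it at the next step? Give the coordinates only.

[-48,116]

First differences are [+3,+6], [+0,+8], [-3,+10], [-6,+12], [-9,+14], [-12,+16], [-15,+18]; their common second difference is [-3,+2] (constant acceleration).
step 8: [-30,96] + [-18,+20] → [-48,116]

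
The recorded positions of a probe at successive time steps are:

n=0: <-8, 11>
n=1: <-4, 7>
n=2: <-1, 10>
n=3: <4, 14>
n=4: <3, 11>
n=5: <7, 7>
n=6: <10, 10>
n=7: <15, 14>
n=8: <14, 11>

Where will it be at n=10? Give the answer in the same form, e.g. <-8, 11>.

<21, 10>

Differencing gives <+4, -4>, <+3, +3>, <+5, +4>, <-1, -3>, <+4, -4>, <+3, +3>, <+5, +4>, <-1, -3>. This is the pattern <+4, -4>, <+3, +3>, <+5, +4>, <-1, -3> repeated.
step 9: apply <+4, -4> → <18, 7>
step 10: apply <+3, +3> → <21, 10>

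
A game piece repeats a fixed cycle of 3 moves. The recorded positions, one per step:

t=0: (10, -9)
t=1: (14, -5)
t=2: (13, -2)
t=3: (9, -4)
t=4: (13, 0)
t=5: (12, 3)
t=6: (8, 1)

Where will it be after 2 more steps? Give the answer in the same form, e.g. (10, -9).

(11, 8)

Step-to-step displacements: (+4, +4), (-1, +3), (-4, -2), (+4, +4), (-1, +3), (-4, -2) — a repeating cycle of length 3.
step 7: apply (+4, +4) → (12, 5)
step 8: apply (-1, +3) → (11, 8)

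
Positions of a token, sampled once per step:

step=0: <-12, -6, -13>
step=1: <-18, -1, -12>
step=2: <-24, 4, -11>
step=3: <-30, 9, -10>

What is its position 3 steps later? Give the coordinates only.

<-48, 24, -7>

The position changes by <-6, +5, +1> every step.
step 4: <-30, 9, -10> + <-6, +5, +1> → <-36, 14, -9>
step 5: <-36, 14, -9> + <-6, +5, +1> → <-42, 19, -8>
step 6: <-42, 19, -8> + <-6, +5, +1> → <-48, 24, -7>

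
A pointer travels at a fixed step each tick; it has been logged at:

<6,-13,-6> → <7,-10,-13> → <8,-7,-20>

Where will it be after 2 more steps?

<10,-1,-34>

Constant displacement of <+1,+3,-7> per step.
step 3: <8,-7,-20> + <+1,+3,-7> → <9,-4,-27>
step 4: <9,-4,-27> + <+1,+3,-7> → <10,-1,-34>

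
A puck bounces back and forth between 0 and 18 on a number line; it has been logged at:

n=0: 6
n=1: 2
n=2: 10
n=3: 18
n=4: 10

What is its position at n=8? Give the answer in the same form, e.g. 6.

The value travels 8 per step and bounces off the walls at 0 and 18.
  step 5: 10 → 2
  step 6: 2 → 6
  step 7: 6 → 14
  step 8: 14 → 14

14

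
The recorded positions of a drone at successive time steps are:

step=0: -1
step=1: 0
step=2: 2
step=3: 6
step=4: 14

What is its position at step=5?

30

The jumps are +1, +2, +4, +8 — a geometric progression with ratio 2.
step 5: 14 + 16 → 30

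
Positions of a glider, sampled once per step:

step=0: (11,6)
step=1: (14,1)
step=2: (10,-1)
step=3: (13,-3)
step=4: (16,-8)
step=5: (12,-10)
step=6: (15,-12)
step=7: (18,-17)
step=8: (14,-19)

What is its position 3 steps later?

(16,-28)

Step-to-step displacements: (+3,-5), (-4,-2), (+3,-2), (+3,-5), (-4,-2), (+3,-2), (+3,-5), (-4,-2) — a repeating cycle of length 3.
step 9: apply (+3,-2) → (17,-21)
step 10: apply (+3,-5) → (20,-26)
step 11: apply (-4,-2) → (16,-28)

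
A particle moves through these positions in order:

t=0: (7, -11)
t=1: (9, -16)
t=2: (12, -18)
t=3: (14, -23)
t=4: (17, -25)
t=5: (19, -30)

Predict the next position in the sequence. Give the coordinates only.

Step-to-step displacements: (+2, -5), (+3, -2), (+2, -5), (+3, -2), (+2, -5) — a repeating cycle of length 2.
step 6: apply (+3, -2) → (22, -32)

(22, -32)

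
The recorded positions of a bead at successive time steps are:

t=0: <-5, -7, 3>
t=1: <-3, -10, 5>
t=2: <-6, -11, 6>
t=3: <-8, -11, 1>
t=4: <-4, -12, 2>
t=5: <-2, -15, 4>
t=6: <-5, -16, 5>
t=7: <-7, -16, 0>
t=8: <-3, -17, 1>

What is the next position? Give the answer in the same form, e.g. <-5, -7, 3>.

Step-to-step displacements: <+2, -3, +2>, <-3, -1, +1>, <-2, +0, -5>, <+4, -1, +1>, <+2, -3, +2>, <-3, -1, +1>, <-2, +0, -5>, <+4, -1, +1> — a repeating cycle of length 4.
step 9: apply <+2, -3, +2> → <-1, -20, 3>

<-1, -20, 3>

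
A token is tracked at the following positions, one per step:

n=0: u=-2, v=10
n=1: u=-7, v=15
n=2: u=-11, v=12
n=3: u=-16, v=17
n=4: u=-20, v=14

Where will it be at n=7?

Differencing gives (-5, +5), (-4, -3), (-5, +5), (-4, -3). This is the pattern (-5, +5), (-4, -3) repeated.
step 5: apply (-5, +5) → u=-25, v=19
step 6: apply (-4, -3) → u=-29, v=16
step 7: apply (-5, +5) → u=-34, v=21

u=-34, v=21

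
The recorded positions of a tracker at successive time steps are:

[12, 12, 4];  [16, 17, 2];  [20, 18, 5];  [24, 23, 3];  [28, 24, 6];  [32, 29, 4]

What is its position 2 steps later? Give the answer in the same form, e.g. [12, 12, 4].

Step-to-step displacements: [+4, +5, -2], [+4, +1, +3], [+4, +5, -2], [+4, +1, +3], [+4, +5, -2] — a repeating cycle of length 2.
step 6: apply [+4, +1, +3] → [36, 30, 7]
step 7: apply [+4, +5, -2] → [40, 35, 5]

[40, 35, 5]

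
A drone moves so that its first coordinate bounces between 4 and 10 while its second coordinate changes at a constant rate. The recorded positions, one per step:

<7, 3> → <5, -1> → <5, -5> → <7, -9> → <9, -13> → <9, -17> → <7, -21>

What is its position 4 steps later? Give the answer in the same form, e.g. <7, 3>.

The first coordinate reflects between 4 and 10, moving 2 per step.
  step 7: 7 → 5
  step 8: 5 → 5
  step 9: 5 → 7
  step 10: 7 → 9
The second coordinate changes by -4 each step: at step 10 it is -37.

<9, -37>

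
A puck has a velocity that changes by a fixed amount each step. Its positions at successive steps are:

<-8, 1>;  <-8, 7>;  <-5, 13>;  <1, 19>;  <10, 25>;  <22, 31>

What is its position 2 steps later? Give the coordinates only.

First differences are <+0, +6>, <+3, +6>, <+6, +6>, <+9, +6>, <+12, +6>; their common second difference is <+3, +0> (constant acceleration).
step 6: <22, 31> + <+15, +6> → <37, 37>
step 7: <37, 37> + <+18, +6> → <55, 43>

<55, 43>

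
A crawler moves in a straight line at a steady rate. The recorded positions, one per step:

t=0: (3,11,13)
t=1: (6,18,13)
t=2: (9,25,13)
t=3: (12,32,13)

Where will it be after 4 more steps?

(24,60,13)

Each step adds (+3,+7,+0) to the position.
step 4: (12,32,13) + (+3,+7,+0) → (15,39,13)
step 5: (15,39,13) + (+3,+7,+0) → (18,46,13)
step 6: (18,46,13) + (+3,+7,+0) → (21,53,13)
step 7: (21,53,13) + (+3,+7,+0) → (24,60,13)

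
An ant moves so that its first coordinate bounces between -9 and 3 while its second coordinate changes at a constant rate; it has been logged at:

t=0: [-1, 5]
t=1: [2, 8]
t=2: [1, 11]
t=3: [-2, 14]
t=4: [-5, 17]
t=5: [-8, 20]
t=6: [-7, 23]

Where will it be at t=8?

The first coordinate reflects between -9 and 3, moving 3 per step.
  step 7: -7 → -4
  step 8: -4 → -1
The second coordinate changes by +3 each step: at step 8 it is 29.

[-1, 29]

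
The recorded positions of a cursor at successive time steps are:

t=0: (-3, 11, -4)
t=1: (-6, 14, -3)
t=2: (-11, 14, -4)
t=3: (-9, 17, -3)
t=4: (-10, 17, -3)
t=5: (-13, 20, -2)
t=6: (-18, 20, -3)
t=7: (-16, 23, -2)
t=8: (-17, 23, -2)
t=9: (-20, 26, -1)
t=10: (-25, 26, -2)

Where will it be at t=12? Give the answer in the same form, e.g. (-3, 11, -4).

(-24, 29, -1)

The moves between consecutive positions are (-3, +3, +1), (-5, +0, -1), (+2, +3, +1), (-1, +0, +0), (-3, +3, +1), (-5, +0, -1), (+2, +3, +1), (-1, +0, +0), (-3, +3, +1), (-5, +0, -1); they repeat the 4-cycle [(-3, +3, +1), (-5, +0, -1), (+2, +3, +1), (-1, +0, +0)].
step 11: apply (+2, +3, +1) → (-23, 29, -1)
step 12: apply (-1, +0, +0) → (-24, 29, -1)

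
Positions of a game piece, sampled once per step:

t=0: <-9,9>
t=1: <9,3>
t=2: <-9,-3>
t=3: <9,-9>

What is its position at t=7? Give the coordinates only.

<9,-33>

The first coordinate repeats the cycle [-9, 9] with period 2; step 7 mod 2 = 1, giving 9.
The second coordinate changes by -6 each step, so at step 7 it is 9 + 7·(-6) = -33.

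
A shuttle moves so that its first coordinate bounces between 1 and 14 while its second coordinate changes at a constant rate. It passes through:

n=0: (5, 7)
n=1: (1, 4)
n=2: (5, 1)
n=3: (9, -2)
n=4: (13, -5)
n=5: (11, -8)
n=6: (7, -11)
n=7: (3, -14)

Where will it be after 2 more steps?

The first coordinate travels 4 per step and bounces off the walls at 1 and 14.
  step 8: 3 → 3
  step 9: 3 → 7
The second coordinate changes by -3 each step: at step 9 it is -20.

(7, -20)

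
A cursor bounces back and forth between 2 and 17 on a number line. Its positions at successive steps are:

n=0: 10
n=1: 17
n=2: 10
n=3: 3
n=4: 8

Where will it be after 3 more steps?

The value reflects between 2 and 17, moving 7 per step.
  step 5: 8 → 15
  step 6: 15 → 12
  step 7: 12 → 5

5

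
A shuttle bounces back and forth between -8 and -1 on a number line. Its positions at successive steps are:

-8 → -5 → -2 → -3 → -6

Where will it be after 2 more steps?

The value travels 3 per step and bounces off the walls at -8 and -1.
  step 5: -6 → -7
  step 6: -7 → -4

-4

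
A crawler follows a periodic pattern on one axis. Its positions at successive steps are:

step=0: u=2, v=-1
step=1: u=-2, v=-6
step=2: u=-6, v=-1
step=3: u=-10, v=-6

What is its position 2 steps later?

The u coordinate changes by -4 each step, so at step 5 it is 2 + 5·(-4) = -18.
The v coordinate repeats the cycle [-1, -6] with period 2; step 5 mod 2 = 1, giving -6.

u=-18, v=-6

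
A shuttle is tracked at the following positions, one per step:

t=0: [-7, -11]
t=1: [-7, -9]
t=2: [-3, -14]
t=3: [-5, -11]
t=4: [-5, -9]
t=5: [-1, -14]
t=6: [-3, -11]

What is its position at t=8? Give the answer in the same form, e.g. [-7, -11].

The moves between consecutive positions are [+0, +2], [+4, -5], [-2, +3], [+0, +2], [+4, -5], [-2, +3]; they repeat the 3-cycle [[+0, +2], [+4, -5], [-2, +3]].
step 7: apply [+0, +2] → [-3, -9]
step 8: apply [+4, -5] → [1, -14]

[1, -14]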